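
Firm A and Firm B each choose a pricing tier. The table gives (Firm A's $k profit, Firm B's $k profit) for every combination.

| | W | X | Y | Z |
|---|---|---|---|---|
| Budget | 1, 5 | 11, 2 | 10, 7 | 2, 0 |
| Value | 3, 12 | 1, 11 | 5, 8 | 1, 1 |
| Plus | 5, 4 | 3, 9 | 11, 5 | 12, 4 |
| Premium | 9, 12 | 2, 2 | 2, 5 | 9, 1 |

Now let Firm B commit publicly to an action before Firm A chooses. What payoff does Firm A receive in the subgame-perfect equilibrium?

9

Firm A best-responds to each possible Firm B move:
- W: Firm A compares 1, 3, 5, 9 and picks Premium; Firm B would get 12.
- X: Firm A compares 11, 1, 3, 2 and picks Budget; Firm B would get 2.
- Y: Firm A compares 10, 5, 11, 2 and picks Plus; Firm B would get 5.
- Z: Firm A compares 2, 1, 12, 9 and picks Plus; Firm B would get 4.
Firm B's induced payoffs are 12, 2, 5, 4, so Firm B commits to W. Subgame-perfect outcome: (Premium, W) with payoffs (9, 12).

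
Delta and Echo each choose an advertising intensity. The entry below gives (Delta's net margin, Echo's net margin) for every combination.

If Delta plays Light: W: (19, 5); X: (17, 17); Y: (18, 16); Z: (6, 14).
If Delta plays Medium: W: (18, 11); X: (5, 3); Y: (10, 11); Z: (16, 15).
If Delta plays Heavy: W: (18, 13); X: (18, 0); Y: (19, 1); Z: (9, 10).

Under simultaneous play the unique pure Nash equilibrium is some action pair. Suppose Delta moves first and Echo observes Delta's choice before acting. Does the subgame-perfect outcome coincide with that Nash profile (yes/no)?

no

Backward induction with Delta moving first.
- Light → Echo plays X (best of 5, 17, 16, 14); Delta gets 17.
- Medium → Echo plays Z (best of 11, 3, 11, 15); Delta gets 16.
- Heavy → Echo plays W (best of 13, 0, 1, 10); Delta gets 18.
Maximizing over 17, 16, 18, Delta chooses Heavy. Subgame-perfect outcome: (Heavy, W) with payoffs (18, 13).
For the simultaneous game, intersect best replies.
Delta's best replies: W→Light; X→Heavy; Y→Heavy; Z→Medium.
Echo's best replies: Light→X; Medium→Z; Heavy→W.
Only (Medium, Z) has each player best-responding; Nash payoffs (16, 15).
Sequential outcome (Heavy, W) differs from the Nash profile (Medium, Z).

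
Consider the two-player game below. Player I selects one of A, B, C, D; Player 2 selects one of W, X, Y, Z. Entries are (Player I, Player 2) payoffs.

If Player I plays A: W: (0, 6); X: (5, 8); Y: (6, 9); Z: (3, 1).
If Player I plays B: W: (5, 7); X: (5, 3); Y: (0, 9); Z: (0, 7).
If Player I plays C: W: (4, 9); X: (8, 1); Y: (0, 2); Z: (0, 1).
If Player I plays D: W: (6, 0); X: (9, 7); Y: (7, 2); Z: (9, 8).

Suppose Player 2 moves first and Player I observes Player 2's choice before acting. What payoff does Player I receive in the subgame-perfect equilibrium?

Player I best-responds to each possible Player 2 move:
- W: BR = D, leader payoff 0.
- X: BR = D, leader payoff 7.
- Y: BR = D, leader payoff 2.
- Z: BR = D, leader payoff 8.
Among 0, 7, 2, 8, the best is 8 at Z. Subgame-perfect outcome: (D, Z) with payoffs (9, 8).

9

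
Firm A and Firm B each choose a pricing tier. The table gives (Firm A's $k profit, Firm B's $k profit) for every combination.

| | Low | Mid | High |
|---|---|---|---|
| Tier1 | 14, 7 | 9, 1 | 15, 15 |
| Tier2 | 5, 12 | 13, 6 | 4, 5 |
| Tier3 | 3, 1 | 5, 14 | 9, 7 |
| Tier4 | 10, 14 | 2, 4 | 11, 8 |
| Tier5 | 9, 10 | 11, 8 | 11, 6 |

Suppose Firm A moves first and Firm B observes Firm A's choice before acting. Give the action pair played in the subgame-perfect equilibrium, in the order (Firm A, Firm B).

(Tier1, High)

Solve by backward induction (Firm A leads).
- Tier1 → Firm B plays High (best of 7, 1, 15); Firm A gets 15.
- Tier2 → Firm B plays Low (best of 12, 6, 5); Firm A gets 5.
- Tier3 → Firm B plays Mid (best of 1, 14, 7); Firm A gets 5.
- Tier4 → Firm B plays Low (best of 14, 4, 8); Firm A gets 10.
- Tier5 → Firm B plays Low (best of 10, 8, 6); Firm A gets 9.
Firm A's induced payoffs are 15, 5, 5, 10, 9, so Firm A commits to Tier1. Subgame-perfect outcome: (Tier1, High) with payoffs (15, 15).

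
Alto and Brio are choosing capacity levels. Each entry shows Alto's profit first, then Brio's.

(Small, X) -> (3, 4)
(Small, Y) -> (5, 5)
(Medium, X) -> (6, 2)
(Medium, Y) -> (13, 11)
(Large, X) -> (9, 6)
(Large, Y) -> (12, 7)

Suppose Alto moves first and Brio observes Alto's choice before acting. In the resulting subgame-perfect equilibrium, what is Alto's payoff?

13

Backward induction with Alto moving first.
- Small: Brio compares 4, 5 and picks Y; Alto would get 5.
- Medium: Brio compares 2, 11 and picks Y; Alto would get 13.
- Large: Brio compares 6, 7 and picks Y; Alto would get 12.
Alto's induced payoffs are 5, 13, 12, so Alto commits to Medium. Subgame-perfect outcome: (Medium, Y) with payoffs (13, 11).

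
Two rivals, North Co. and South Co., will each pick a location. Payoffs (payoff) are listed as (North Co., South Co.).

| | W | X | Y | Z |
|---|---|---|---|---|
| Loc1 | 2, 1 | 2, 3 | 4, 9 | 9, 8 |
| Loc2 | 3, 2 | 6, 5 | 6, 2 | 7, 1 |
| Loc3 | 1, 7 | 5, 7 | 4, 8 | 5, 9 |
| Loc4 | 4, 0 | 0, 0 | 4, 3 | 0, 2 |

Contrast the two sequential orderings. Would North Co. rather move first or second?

second

If North Co. leads: South Co.'s best replies are Loc1→Y, Loc2→X, Loc3→Z, Loc4→Y; North Co.'s induced payoffs 4, 6, 5, 4; outcome (Loc2, X), payoffs (6, 5).
If South Co. leads: North Co.'s best replies are W→Loc4, X→Loc2, Y→Loc2, Z→Loc1; South Co.'s induced payoffs 0, 5, 2, 8; outcome (Loc1, Z), payoffs (9, 8).
North Co. gets 6 moving first and 9 moving second, so North Co. prefers to move second.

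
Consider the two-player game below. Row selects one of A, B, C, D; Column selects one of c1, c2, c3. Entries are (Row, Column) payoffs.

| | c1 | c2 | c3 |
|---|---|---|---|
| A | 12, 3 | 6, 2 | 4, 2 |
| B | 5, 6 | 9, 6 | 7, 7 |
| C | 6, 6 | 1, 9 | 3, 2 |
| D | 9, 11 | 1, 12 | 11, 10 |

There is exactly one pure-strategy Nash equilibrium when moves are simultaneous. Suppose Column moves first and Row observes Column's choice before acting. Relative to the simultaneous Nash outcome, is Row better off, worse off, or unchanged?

Solve by backward induction (Column leads).
- c1: BR = A, leader payoff 3.
- c2: BR = B, leader payoff 6.
- c3: BR = D, leader payoff 10.
Column's induced payoffs are 3, 6, 10, so Column commits to c3. Subgame-perfect outcome: (D, c3) with payoffs (11, 10).
Now find the simultaneous Nash equilibrium.
Row's best replies: c1→A; c2→B; c3→D.
Column's best replies: A→c1; B→c3; C→c2; D→c2.
Only (A, c1) has each player best-responding; Nash payoffs (12, 3).
Row earns 11 sequentially versus 12 at the Nash outcome: worse off.

worse off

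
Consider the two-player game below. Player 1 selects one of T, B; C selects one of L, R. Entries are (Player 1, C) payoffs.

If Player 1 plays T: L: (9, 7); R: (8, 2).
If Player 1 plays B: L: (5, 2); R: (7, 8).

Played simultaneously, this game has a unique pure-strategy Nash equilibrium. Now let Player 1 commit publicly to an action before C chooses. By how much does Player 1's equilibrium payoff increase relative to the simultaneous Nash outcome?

0

Work backward from C's decision.
- T: C compares 7, 2 and picks L; Player 1 would get 9.
- B: C compares 2, 8 and picks R; Player 1 would get 7.
Among 9, 7, the best is 9 at T. Subgame-perfect outcome: (T, L) with payoffs (9, 7).
Under simultaneous play:
Player 1's best replies: L→T; R→T.
C's best replies: T→L; B→R.
Only (T, L) has each player best-responding; Nash payoffs (9, 7).
Player 1's commitment gain: 9 − 9 = 0.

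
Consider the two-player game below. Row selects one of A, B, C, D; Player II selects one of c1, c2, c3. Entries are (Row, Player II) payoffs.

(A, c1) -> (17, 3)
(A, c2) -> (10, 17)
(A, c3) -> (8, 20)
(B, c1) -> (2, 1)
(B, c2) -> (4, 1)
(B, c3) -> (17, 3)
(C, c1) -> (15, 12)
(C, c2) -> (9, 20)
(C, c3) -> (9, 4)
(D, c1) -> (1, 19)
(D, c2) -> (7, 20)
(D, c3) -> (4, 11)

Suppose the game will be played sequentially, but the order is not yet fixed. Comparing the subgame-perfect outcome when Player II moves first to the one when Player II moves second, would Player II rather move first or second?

first

If Row leads: Player II's best replies are A→c3, B→c3, C→c2, D→c2; Row's induced payoffs 8, 17, 9, 7; outcome (B, c3), payoffs (17, 3).
If Player II leads: Row's best replies are c1→A, c2→A, c3→B; Player II's induced payoffs 3, 17, 3; outcome (A, c2), payoffs (10, 17).
Player II gets 17 moving first and 3 moving second, so Player II prefers to move first.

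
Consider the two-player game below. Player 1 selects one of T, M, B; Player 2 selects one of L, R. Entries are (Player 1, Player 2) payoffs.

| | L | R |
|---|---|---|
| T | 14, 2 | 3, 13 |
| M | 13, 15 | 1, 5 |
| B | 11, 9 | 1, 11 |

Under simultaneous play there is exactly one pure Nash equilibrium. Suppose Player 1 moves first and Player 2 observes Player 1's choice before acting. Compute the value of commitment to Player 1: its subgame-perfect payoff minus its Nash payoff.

Player 2 best-responds to each possible Player 1 move:
- T: Player 2 compares 2, 13 and picks R; Player 1 would get 3.
- M: Player 2 compares 15, 5 and picks L; Player 1 would get 13.
- B: Player 2 compares 9, 11 and picks R; Player 1 would get 1.
Maximizing over 3, 13, 1, Player 1 chooses M. Subgame-perfect outcome: (M, L) with payoffs (13, 15).
Under simultaneous play:
Player 1's best replies: L→T; R→T.
Player 2's best replies: T→R; M→L; B→R.
The unique mutual best reply is (T, R), giving (3, 13).
Player 1's commitment gain: 13 − 3 = 10.

10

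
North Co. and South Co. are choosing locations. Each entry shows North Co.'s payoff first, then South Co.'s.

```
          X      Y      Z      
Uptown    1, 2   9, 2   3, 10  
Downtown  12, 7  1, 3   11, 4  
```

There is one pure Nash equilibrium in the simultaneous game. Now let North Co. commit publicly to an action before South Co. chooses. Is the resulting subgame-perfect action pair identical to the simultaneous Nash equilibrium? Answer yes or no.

Solve by backward induction (North Co. leads).
- Uptown: BR = Z, leader payoff 3.
- Downtown: BR = X, leader payoff 12.
North Co.'s induced payoffs are 3, 12, so North Co. commits to Downtown. Subgame-perfect outcome: (Downtown, X) with payoffs (12, 7).
Under simultaneous play:
North Co.'s best replies: X→Downtown; Y→Uptown; Z→Downtown.
South Co.'s best replies: Uptown→Z; Downtown→X.
The unique mutual best reply is (Downtown, X), giving (12, 7).
Sequential outcome (Downtown, X) coincides with the Nash profile (Downtown, X).

yes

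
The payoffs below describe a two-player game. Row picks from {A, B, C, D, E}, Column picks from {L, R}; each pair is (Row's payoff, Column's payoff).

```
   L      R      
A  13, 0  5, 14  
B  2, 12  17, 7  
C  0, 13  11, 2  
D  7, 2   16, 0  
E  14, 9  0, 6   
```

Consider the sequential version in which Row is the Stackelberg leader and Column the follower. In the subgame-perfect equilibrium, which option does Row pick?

E

Work backward from Column's decision.
- A: BR = R, leader payoff 5.
- B: BR = L, leader payoff 2.
- C: BR = L, leader payoff 0.
- D: BR = L, leader payoff 7.
- E: BR = L, leader payoff 14.
Among 5, 2, 0, 7, 14, the best is 14 at E. Subgame-perfect outcome: (E, L) with payoffs (14, 9).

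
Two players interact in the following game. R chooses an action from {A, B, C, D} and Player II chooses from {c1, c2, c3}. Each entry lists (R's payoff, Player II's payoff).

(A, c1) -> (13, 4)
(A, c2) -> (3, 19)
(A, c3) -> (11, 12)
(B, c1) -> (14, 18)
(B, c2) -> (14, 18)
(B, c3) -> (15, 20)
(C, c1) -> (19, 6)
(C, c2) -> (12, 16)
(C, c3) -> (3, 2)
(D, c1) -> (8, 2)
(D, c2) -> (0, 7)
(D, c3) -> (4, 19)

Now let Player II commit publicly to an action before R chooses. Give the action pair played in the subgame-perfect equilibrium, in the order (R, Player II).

Solve by backward induction (Player II leads).
- c1 → R plays C (best of 13, 14, 19, 8); Player II gets 6.
- c2 → R plays B (best of 3, 14, 12, 0); Player II gets 18.
- c3 → R plays B (best of 11, 15, 3, 4); Player II gets 20.
Among 6, 18, 20, the best is 20 at c3. Subgame-perfect outcome: (B, c3) with payoffs (15, 20).

(B, c3)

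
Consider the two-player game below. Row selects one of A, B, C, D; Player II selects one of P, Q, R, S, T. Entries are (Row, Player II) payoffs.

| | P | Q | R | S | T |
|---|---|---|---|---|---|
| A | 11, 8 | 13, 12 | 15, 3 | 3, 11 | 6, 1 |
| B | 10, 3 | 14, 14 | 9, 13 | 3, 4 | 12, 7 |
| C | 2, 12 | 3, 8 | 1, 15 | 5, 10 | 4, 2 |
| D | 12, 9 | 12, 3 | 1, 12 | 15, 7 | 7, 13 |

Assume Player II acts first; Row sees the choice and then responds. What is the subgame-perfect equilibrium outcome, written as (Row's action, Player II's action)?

Row best-responds to each possible Player II move:
- P: Row compares 11, 10, 2, 12 and picks D; Player II would get 9.
- Q: Row compares 13, 14, 3, 12 and picks B; Player II would get 14.
- R: Row compares 15, 9, 1, 1 and picks A; Player II would get 3.
- S: Row compares 3, 3, 5, 15 and picks D; Player II would get 7.
- T: Row compares 6, 12, 4, 7 and picks B; Player II would get 7.
Among 9, 14, 3, 7, 7, the best is 14 at Q. Subgame-perfect outcome: (B, Q) with payoffs (14, 14).

(B, Q)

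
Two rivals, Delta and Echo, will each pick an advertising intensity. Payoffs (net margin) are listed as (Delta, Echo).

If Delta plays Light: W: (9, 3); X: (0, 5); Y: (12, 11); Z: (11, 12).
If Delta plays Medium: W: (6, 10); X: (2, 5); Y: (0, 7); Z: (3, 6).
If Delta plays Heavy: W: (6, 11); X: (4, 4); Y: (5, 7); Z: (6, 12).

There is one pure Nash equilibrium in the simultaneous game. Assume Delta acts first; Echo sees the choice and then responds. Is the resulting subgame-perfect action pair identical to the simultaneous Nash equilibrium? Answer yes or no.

Work backward from Echo's decision.
- Light: BR = Z, leader payoff 11.
- Medium: BR = W, leader payoff 6.
- Heavy: BR = Z, leader payoff 6.
Among 11, 6, 6, the best is 11 at Light. Subgame-perfect outcome: (Light, Z) with payoffs (11, 12).
Under simultaneous play:
Delta's best replies: W→Light; X→Heavy; Y→Light; Z→Light.
Echo's best replies: Light→Z; Medium→W; Heavy→Z.
The unique mutual best reply is (Light, Z), giving (11, 12).
Sequential outcome (Light, Z) coincides with the Nash profile (Light, Z).

yes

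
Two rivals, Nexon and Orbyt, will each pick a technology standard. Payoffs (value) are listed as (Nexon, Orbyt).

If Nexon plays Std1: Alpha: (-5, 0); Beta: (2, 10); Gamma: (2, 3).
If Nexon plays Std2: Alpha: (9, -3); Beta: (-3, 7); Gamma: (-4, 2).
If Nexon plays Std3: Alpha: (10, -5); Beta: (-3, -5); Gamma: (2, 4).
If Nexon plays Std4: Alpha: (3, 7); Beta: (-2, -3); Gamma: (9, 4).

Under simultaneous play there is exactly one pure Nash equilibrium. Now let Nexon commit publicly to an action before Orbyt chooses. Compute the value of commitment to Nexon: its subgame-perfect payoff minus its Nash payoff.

Orbyt best-responds to each possible Nexon move:
- Std1 → Orbyt plays Beta (best of 0, 10, 3); Nexon gets 2.
- Std2 → Orbyt plays Beta (best of -3, 7, 2); Nexon gets -3.
- Std3 → Orbyt plays Gamma (best of -5, -5, 4); Nexon gets 2.
- Std4 → Orbyt plays Alpha (best of 7, -3, 4); Nexon gets 3.
Among 2, -3, 2, 3, the best is 3 at Std4. Subgame-perfect outcome: (Std4, Alpha) with payoffs (3, 7).
Now find the simultaneous Nash equilibrium.
Nexon's best replies: Alpha→Std3; Beta→Std1; Gamma→Std4.
Orbyt's best replies: Std1→Beta; Std2→Beta; Std3→Gamma; Std4→Alpha.
Only (Std1, Beta) has each player best-responding; Nash payoffs (2, 10).
Nexon's commitment gain: 3 − 2 = 1.

1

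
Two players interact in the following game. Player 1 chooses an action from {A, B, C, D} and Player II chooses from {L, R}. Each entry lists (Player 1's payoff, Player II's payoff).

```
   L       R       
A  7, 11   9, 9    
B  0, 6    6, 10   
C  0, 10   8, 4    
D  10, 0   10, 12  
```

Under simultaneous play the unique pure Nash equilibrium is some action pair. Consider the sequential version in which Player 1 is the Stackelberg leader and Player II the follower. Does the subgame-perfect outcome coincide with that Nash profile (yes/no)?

yes

Work backward from Player II's decision.
- A: Player II compares 11, 9 and picks L; Player 1 would get 7.
- B: Player II compares 6, 10 and picks R; Player 1 would get 6.
- C: Player II compares 10, 4 and picks L; Player 1 would get 0.
- D: Player II compares 0, 12 and picks R; Player 1 would get 10.
Player 1's induced payoffs are 7, 6, 0, 10, so Player 1 commits to D. Subgame-perfect outcome: (D, R) with payoffs (10, 12).
Under simultaneous play:
Player 1's best replies: L→D; R→D.
Player II's best replies: A→L; B→R; C→L; D→R.
Only (D, R) has each player best-responding; Nash payoffs (10, 12).
Sequential outcome (D, R) coincides with the Nash profile (D, R).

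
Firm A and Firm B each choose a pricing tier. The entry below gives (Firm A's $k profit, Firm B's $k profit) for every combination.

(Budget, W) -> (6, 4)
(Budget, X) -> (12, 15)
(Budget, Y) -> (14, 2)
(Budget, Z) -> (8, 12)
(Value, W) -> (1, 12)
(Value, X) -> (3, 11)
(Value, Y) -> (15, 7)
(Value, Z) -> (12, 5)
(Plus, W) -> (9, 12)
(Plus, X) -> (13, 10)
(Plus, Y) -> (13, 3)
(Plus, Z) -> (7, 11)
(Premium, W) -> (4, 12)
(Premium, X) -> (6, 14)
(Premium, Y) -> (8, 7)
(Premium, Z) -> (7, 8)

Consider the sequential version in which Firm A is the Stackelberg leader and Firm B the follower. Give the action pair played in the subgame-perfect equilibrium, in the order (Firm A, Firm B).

(Budget, X)

Backward induction with Firm A moving first.
- Budget: BR = X, leader payoff 12.
- Value: BR = W, leader payoff 1.
- Plus: BR = W, leader payoff 9.
- Premium: BR = X, leader payoff 6.
Among 12, 1, 9, 6, the best is 12 at Budget. Subgame-perfect outcome: (Budget, X) with payoffs (12, 15).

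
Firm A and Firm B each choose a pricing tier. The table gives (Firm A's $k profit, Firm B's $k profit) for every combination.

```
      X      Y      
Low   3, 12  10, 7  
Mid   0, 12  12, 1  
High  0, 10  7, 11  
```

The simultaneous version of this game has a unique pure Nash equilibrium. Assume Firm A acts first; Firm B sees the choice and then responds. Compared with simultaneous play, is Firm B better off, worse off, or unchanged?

Work backward from Firm B's decision.
- Low → Firm B plays X (best of 12, 7); Firm A gets 3.
- Mid → Firm B plays X (best of 12, 1); Firm A gets 0.
- High → Firm B plays Y (best of 10, 11); Firm A gets 7.
Firm A's induced payoffs are 3, 0, 7, so Firm A commits to High. Subgame-perfect outcome: (High, Y) with payoffs (7, 11).
Under simultaneous play:
Firm A's best replies: X→Low; Y→Mid.
Firm B's best replies: Low→X; Mid→X; High→Y.
The unique mutual best reply is (Low, X), giving (3, 12).
Firm B earns 11 sequentially versus 12 at the Nash outcome: worse off.

worse off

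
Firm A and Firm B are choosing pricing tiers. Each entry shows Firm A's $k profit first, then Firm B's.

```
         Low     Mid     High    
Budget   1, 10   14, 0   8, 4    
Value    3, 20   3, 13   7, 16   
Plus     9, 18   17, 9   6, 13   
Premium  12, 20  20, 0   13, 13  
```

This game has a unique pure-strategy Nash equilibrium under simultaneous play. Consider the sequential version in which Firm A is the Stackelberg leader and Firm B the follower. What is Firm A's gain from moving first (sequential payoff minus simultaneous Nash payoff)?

0

Work backward from Firm B's decision.
- Budget: BR = Low, leader payoff 1.
- Value: BR = Low, leader payoff 3.
- Plus: BR = Low, leader payoff 9.
- Premium: BR = Low, leader payoff 12.
Firm A's induced payoffs are 1, 3, 9, 12, so Firm A commits to Premium. Subgame-perfect outcome: (Premium, Low) with payoffs (12, 20).
Under simultaneous play:
Firm A's best replies: Low→Premium; Mid→Premium; High→Premium.
Firm B's best replies: Budget→Low; Value→Low; Plus→Low; Premium→Low.
Only (Premium, Low) has each player best-responding; Nash payoffs (12, 20).
Firm A's commitment gain: 12 − 12 = 0.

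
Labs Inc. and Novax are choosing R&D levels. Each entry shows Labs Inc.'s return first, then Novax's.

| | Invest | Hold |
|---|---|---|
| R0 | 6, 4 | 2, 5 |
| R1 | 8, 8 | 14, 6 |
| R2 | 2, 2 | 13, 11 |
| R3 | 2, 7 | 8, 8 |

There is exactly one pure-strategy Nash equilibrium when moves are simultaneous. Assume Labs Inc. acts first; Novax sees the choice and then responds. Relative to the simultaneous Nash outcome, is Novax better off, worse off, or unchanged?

better off

Backward induction with Labs Inc. moving first.
- R0: Novax compares 4, 5 and picks Hold; Labs Inc. would get 2.
- R1: Novax compares 8, 6 and picks Invest; Labs Inc. would get 8.
- R2: Novax compares 2, 11 and picks Hold; Labs Inc. would get 13.
- R3: Novax compares 7, 8 and picks Hold; Labs Inc. would get 8.
Maximizing over 2, 8, 13, 8, Labs Inc. chooses R2. Subgame-perfect outcome: (R2, Hold) with payoffs (13, 11).
Under simultaneous play:
Labs Inc.'s best replies: Invest→R1; Hold→R1.
Novax's best replies: R0→Hold; R1→Invest; R2→Hold; R3→Hold.
Only (R1, Invest) has each player best-responding; Nash payoffs (8, 8).
Novax earns 11 sequentially versus 8 at the Nash outcome: better off.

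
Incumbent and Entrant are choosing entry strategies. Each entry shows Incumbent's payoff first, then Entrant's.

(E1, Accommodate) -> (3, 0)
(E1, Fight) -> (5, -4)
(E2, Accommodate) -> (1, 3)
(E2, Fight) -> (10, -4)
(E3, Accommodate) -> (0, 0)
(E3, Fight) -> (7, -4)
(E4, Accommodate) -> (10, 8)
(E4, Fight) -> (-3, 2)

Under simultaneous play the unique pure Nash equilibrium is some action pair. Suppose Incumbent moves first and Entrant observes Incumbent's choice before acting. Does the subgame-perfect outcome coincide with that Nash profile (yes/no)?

yes

Work backward from Entrant's decision.
- E1 → Entrant plays Accommodate (best of 0, -4); Incumbent gets 3.
- E2 → Entrant plays Accommodate (best of 3, -4); Incumbent gets 1.
- E3 → Entrant plays Accommodate (best of 0, -4); Incumbent gets 0.
- E4 → Entrant plays Accommodate (best of 8, 2); Incumbent gets 10.
Maximizing over 3, 1, 0, 10, Incumbent chooses E4. Subgame-perfect outcome: (E4, Accommodate) with payoffs (10, 8).
For the simultaneous game, intersect best replies.
Incumbent's best replies: Accommodate→E4; Fight→E2.
Entrant's best replies: E1→Accommodate; E2→Accommodate; E3→Accommodate; E4→Accommodate.
Only (E4, Accommodate) has each player best-responding; Nash payoffs (10, 8).
Sequential outcome (E4, Accommodate) coincides with the Nash profile (E4, Accommodate).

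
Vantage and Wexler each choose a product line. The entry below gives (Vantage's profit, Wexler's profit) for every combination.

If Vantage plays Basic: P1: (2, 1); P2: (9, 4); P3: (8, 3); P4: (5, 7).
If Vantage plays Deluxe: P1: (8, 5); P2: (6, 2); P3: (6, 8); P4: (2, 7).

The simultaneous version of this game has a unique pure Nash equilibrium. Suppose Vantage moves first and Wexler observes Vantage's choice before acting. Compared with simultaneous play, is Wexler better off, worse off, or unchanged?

Backward induction with Vantage moving first.
- Basic → Wexler plays P4 (best of 1, 4, 3, 7); Vantage gets 5.
- Deluxe → Wexler plays P3 (best of 5, 2, 8, 7); Vantage gets 6.
Vantage's induced payoffs are 5, 6, so Vantage commits to Deluxe. Subgame-perfect outcome: (Deluxe, P3) with payoffs (6, 8).
Now find the simultaneous Nash equilibrium.
Vantage's best replies: P1→Deluxe; P2→Basic; P3→Basic; P4→Basic.
Wexler's best replies: Basic→P4; Deluxe→P3.
The unique mutual best reply is (Basic, P4), giving (5, 7).
Wexler earns 8 sequentially versus 7 at the Nash outcome: better off.

better off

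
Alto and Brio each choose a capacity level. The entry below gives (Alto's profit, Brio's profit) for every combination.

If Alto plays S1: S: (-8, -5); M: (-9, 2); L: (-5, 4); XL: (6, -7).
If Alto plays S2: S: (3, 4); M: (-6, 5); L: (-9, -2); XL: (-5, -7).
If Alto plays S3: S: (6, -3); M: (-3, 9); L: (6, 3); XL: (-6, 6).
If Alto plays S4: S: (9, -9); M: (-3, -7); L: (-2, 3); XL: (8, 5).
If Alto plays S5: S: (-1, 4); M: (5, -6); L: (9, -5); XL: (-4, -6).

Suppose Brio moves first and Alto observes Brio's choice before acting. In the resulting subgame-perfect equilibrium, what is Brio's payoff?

5

Backward induction with Brio moving first.
- S: Alto compares -8, 3, 6, 9, -1 and picks S4; Brio would get -9.
- M: Alto compares -9, -6, -3, -3, 5 and picks S5; Brio would get -6.
- L: Alto compares -5, -9, 6, -2, 9 and picks S5; Brio would get -5.
- XL: Alto compares 6, -5, -6, 8, -4 and picks S4; Brio would get 5.
Among -9, -6, -5, 5, the best is 5 at XL. Subgame-perfect outcome: (S4, XL) with payoffs (8, 5).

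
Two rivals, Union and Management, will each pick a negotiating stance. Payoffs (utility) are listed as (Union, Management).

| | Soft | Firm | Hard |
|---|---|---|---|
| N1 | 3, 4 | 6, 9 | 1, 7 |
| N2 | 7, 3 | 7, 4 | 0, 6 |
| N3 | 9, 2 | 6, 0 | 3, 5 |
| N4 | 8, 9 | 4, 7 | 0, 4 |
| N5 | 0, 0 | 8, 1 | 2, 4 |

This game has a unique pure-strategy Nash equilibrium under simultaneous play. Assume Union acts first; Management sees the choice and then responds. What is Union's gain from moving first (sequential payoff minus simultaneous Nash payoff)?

Solve by backward induction (Union leads).
- N1: BR = Firm, leader payoff 6.
- N2: BR = Hard, leader payoff 0.
- N3: BR = Hard, leader payoff 3.
- N4: BR = Soft, leader payoff 8.
- N5: BR = Hard, leader payoff 2.
Maximizing over 6, 0, 3, 8, 2, Union chooses N4. Subgame-perfect outcome: (N4, Soft) with payoffs (8, 9).
For the simultaneous game, intersect best replies.
Union's best replies: Soft→N3; Firm→N5; Hard→N3.
Management's best replies: N1→Firm; N2→Hard; N3→Hard; N4→Soft; N5→Hard.
The unique mutual best reply is (N3, Hard), giving (3, 5).
Union's commitment gain: 8 − 3 = 5.

5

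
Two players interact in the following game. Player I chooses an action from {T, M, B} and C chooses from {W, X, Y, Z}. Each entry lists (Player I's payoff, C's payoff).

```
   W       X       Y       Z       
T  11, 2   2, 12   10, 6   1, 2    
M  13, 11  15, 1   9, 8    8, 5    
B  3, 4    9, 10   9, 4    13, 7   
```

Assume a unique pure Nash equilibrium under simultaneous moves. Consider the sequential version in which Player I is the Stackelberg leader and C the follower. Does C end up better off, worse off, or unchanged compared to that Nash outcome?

Backward induction with Player I moving first.
- T: BR = X, leader payoff 2.
- M: BR = W, leader payoff 13.
- B: BR = X, leader payoff 9.
Maximizing over 2, 13, 9, Player I chooses M. Subgame-perfect outcome: (M, W) with payoffs (13, 11).
Now find the simultaneous Nash equilibrium.
Player I's best replies: W→M; X→M; Y→T; Z→B.
C's best replies: T→X; M→W; B→X.
The unique mutual best reply is (M, W), giving (13, 11).
C earns 11 sequentially versus 11 at the Nash outcome: unchanged.

unchanged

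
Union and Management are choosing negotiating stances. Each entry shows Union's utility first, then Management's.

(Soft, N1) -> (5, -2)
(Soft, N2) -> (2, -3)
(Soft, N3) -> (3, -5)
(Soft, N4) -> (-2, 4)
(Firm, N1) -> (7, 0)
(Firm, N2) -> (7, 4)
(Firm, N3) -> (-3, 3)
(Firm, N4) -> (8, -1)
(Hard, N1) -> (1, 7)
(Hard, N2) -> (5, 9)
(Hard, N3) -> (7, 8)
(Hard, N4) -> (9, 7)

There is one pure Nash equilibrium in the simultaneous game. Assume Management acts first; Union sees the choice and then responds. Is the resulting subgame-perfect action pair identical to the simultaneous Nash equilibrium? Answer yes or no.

no

Union best-responds to each possible Management move:
- N1: BR = Firm, leader payoff 0.
- N2: BR = Firm, leader payoff 4.
- N3: BR = Hard, leader payoff 8.
- N4: BR = Hard, leader payoff 7.
Among 0, 4, 8, 7, the best is 8 at N3. Subgame-perfect outcome: (Hard, N3) with payoffs (7, 8).
Under simultaneous play:
Union's best replies: N1→Firm; N2→Firm; N3→Hard; N4→Hard.
Management's best replies: Soft→N4; Firm→N2; Hard→N2.
Only (Firm, N2) has each player best-responding; Nash payoffs (7, 4).
Sequential outcome (Hard, N3) differs from the Nash profile (Firm, N2).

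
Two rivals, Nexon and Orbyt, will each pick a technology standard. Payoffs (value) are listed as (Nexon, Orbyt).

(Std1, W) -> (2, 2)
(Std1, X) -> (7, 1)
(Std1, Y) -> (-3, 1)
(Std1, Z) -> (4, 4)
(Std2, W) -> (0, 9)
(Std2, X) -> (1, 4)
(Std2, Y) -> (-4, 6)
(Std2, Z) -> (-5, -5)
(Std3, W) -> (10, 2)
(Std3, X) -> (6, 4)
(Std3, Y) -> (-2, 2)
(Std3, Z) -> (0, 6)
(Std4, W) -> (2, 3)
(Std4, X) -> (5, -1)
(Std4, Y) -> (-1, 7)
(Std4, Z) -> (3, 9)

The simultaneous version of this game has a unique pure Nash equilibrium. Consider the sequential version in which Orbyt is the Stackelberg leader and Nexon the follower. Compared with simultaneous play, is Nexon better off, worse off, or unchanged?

Solve by backward induction (Orbyt leads).
- W: BR = Std3, leader payoff 2.
- X: BR = Std1, leader payoff 1.
- Y: BR = Std4, leader payoff 7.
- Z: BR = Std1, leader payoff 4.
Among 2, 1, 7, 4, the best is 7 at Y. Subgame-perfect outcome: (Std4, Y) with payoffs (-1, 7).
Under simultaneous play:
Nexon's best replies: W→Std3; X→Std1; Y→Std4; Z→Std1.
Orbyt's best replies: Std1→Z; Std2→W; Std3→Z; Std4→Z.
The unique mutual best reply is (Std1, Z), giving (4, 4).
Nexon earns -1 sequentially versus 4 at the Nash outcome: worse off.

worse off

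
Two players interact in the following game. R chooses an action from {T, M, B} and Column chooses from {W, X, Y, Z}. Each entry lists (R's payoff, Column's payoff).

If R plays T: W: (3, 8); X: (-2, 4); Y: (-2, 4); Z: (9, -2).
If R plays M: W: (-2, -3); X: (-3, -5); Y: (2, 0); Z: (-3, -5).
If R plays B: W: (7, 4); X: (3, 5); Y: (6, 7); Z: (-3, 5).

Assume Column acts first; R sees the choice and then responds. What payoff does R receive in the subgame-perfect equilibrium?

Work backward from R's decision.
- W: BR = B, leader payoff 4.
- X: BR = B, leader payoff 5.
- Y: BR = B, leader payoff 7.
- Z: BR = T, leader payoff -2.
Maximizing over 4, 5, 7, -2, Column chooses Y. Subgame-perfect outcome: (B, Y) with payoffs (6, 7).

6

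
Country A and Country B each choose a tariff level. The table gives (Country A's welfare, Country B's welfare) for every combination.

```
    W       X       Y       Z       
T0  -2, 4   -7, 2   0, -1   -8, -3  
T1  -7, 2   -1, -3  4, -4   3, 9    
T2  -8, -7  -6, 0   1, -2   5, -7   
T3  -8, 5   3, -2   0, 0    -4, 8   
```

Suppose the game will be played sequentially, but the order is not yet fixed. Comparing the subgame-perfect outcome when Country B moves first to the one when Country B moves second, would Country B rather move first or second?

second

If Country A leads: Country B's best replies are T0→W, T1→Z, T2→X, T3→Z; Country A's induced payoffs -2, 3, -6, -4; outcome (T1, Z), payoffs (3, 9).
If Country B leads: Country A's best replies are W→T0, X→T3, Y→T1, Z→T2; Country B's induced payoffs 4, -2, -4, -7; outcome (T0, W), payoffs (-2, 4).
Country B gets 4 moving first and 9 moving second, so Country B prefers to move second.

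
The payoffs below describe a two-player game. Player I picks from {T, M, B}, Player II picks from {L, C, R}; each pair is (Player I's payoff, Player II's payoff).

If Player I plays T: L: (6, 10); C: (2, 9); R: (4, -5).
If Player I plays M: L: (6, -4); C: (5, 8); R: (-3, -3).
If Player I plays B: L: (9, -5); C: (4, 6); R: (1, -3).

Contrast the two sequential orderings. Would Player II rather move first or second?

If Player I leads: Player II's best replies are T→L, M→C, B→C; Player I's induced payoffs 6, 5, 4; outcome (T, L), payoffs (6, 10).
If Player II leads: Player I's best replies are L→B, C→M, R→T; Player II's induced payoffs -5, 8, -5; outcome (M, C), payoffs (5, 8).
Player II gets 8 moving first and 10 moving second, so Player II prefers to move second.

second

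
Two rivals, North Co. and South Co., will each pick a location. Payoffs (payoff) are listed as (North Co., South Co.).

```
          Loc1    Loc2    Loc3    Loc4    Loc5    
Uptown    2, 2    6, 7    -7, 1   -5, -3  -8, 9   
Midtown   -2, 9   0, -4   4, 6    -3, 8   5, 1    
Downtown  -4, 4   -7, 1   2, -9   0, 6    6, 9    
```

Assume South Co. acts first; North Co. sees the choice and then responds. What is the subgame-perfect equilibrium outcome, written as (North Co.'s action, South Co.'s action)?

Solve by backward induction (South Co. leads).
- Loc1: North Co. compares 2, -2, -4 and picks Uptown; South Co. would get 2.
- Loc2: North Co. compares 6, 0, -7 and picks Uptown; South Co. would get 7.
- Loc3: North Co. compares -7, 4, 2 and picks Midtown; South Co. would get 6.
- Loc4: North Co. compares -5, -3, 0 and picks Downtown; South Co. would get 6.
- Loc5: North Co. compares -8, 5, 6 and picks Downtown; South Co. would get 9.
Maximizing over 2, 7, 6, 6, 9, South Co. chooses Loc5. Subgame-perfect outcome: (Downtown, Loc5) with payoffs (6, 9).

(Downtown, Loc5)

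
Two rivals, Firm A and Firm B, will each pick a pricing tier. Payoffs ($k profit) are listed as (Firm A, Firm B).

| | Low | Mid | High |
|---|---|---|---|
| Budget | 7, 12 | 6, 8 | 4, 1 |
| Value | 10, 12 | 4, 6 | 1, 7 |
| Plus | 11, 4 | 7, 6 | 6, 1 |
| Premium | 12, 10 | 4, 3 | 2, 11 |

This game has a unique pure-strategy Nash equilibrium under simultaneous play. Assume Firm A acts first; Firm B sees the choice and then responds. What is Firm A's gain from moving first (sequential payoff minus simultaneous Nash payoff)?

Solve by backward induction (Firm A leads).
- Budget: BR = Low, leader payoff 7.
- Value: BR = Low, leader payoff 10.
- Plus: BR = Mid, leader payoff 7.
- Premium: BR = High, leader payoff 2.
Among 7, 10, 7, 2, the best is 10 at Value. Subgame-perfect outcome: (Value, Low) with payoffs (10, 12).
For the simultaneous game, intersect best replies.
Firm A's best replies: Low→Premium; Mid→Plus; High→Plus.
Firm B's best replies: Budget→Low; Value→Low; Plus→Mid; Premium→High.
The unique mutual best reply is (Plus, Mid), giving (7, 6).
Firm A's commitment gain: 10 − 7 = 3.

3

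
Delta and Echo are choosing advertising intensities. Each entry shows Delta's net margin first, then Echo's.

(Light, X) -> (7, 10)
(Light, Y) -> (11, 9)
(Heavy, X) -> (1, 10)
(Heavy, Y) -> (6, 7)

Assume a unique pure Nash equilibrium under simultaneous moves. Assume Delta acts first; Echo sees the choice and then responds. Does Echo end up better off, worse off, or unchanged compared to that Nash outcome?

Backward induction with Delta moving first.
- Light → Echo plays X (best of 10, 9); Delta gets 7.
- Heavy → Echo plays X (best of 10, 7); Delta gets 1.
Maximizing over 7, 1, Delta chooses Light. Subgame-perfect outcome: (Light, X) with payoffs (7, 10).
Under simultaneous play:
Delta's best replies: X→Light; Y→Light.
Echo's best replies: Light→X; Heavy→X.
Only (Light, X) has each player best-responding; Nash payoffs (7, 10).
Echo earns 10 sequentially versus 10 at the Nash outcome: unchanged.

unchanged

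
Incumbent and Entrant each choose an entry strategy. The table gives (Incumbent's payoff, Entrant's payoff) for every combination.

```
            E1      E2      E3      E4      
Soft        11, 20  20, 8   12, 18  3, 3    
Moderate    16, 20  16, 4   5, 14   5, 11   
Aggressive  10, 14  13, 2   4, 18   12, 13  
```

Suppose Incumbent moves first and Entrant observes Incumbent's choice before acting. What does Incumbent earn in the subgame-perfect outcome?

Backward induction with Incumbent moving first.
- Soft → Entrant plays E1 (best of 20, 8, 18, 3); Incumbent gets 11.
- Moderate → Entrant plays E1 (best of 20, 4, 14, 11); Incumbent gets 16.
- Aggressive → Entrant plays E3 (best of 14, 2, 18, 13); Incumbent gets 4.
Incumbent's induced payoffs are 11, 16, 4, so Incumbent commits to Moderate. Subgame-perfect outcome: (Moderate, E1) with payoffs (16, 20).

16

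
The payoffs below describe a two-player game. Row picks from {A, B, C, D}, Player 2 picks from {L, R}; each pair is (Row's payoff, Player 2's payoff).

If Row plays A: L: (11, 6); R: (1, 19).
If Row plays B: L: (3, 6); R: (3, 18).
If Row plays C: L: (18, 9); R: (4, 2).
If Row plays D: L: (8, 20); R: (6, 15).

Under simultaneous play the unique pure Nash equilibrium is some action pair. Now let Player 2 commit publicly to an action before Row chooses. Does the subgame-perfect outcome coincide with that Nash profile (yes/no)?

Backward induction with Player 2 moving first.
- L: BR = C, leader payoff 9.
- R: BR = D, leader payoff 15.
Among 9, 15, the best is 15 at R. Subgame-perfect outcome: (D, R) with payoffs (6, 15).
Now find the simultaneous Nash equilibrium.
Row's best replies: L→C; R→D.
Player 2's best replies: A→R; B→R; C→L; D→L.
Only (C, L) has each player best-responding; Nash payoffs (18, 9).
Sequential outcome (D, R) differs from the Nash profile (C, L).

no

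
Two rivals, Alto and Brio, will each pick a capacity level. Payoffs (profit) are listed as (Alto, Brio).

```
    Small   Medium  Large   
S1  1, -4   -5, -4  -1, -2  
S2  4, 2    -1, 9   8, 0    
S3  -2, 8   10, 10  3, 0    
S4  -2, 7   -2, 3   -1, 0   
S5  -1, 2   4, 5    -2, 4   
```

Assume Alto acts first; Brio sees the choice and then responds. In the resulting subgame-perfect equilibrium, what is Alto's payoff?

Work backward from Brio's decision.
- S1: Brio compares -4, -4, -2 and picks Large; Alto would get -1.
- S2: Brio compares 2, 9, 0 and picks Medium; Alto would get -1.
- S3: Brio compares 8, 10, 0 and picks Medium; Alto would get 10.
- S4: Brio compares 7, 3, 0 and picks Small; Alto would get -2.
- S5: Brio compares 2, 5, 4 and picks Medium; Alto would get 4.
Alto's induced payoffs are -1, -1, 10, -2, 4, so Alto commits to S3. Subgame-perfect outcome: (S3, Medium) with payoffs (10, 10).

10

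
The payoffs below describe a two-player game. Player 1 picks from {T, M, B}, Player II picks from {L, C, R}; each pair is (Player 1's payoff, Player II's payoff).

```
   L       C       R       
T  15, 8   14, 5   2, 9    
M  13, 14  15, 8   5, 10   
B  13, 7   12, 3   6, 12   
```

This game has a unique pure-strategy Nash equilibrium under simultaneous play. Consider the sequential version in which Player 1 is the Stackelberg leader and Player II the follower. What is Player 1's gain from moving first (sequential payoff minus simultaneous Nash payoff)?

7

Backward induction with Player 1 moving first.
- T → Player II plays R (best of 8, 5, 9); Player 1 gets 2.
- M → Player II plays L (best of 14, 8, 10); Player 1 gets 13.
- B → Player II plays R (best of 7, 3, 12); Player 1 gets 6.
Among 2, 13, 6, the best is 13 at M. Subgame-perfect outcome: (M, L) with payoffs (13, 14).
Now find the simultaneous Nash equilibrium.
Player 1's best replies: L→T; C→M; R→B.
Player II's best replies: T→R; M→L; B→R.
Only (B, R) has each player best-responding; Nash payoffs (6, 12).
Player 1's commitment gain: 13 − 6 = 7.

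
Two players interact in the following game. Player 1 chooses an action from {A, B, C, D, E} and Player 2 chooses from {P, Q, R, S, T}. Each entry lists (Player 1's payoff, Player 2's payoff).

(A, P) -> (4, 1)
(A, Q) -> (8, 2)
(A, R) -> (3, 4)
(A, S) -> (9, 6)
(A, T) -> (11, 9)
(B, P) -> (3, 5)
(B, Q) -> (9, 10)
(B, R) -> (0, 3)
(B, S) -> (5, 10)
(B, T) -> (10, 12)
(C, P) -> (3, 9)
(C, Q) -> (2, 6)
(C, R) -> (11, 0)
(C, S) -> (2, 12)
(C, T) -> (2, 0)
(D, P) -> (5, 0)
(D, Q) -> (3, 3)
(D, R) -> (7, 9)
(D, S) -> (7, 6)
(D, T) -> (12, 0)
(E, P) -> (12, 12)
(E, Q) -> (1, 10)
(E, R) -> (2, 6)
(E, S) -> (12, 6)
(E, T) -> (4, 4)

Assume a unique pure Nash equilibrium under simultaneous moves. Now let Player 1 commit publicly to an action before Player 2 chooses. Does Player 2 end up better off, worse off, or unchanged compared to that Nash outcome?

unchanged

Backward induction with Player 1 moving first.
- A: BR = T, leader payoff 11.
- B: BR = T, leader payoff 10.
- C: BR = S, leader payoff 2.
- D: BR = R, leader payoff 7.
- E: BR = P, leader payoff 12.
Maximizing over 11, 10, 2, 7, 12, Player 1 chooses E. Subgame-perfect outcome: (E, P) with payoffs (12, 12).
Under simultaneous play:
Player 1's best replies: P→E; Q→B; R→C; S→E; T→D.
Player 2's best replies: A→T; B→T; C→S; D→R; E→P.
Only (E, P) has each player best-responding; Nash payoffs (12, 12).
Player 2 earns 12 sequentially versus 12 at the Nash outcome: unchanged.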